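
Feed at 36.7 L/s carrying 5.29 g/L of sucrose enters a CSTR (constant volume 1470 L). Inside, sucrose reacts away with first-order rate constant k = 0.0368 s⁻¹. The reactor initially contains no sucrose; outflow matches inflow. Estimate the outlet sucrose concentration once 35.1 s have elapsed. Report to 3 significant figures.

Accumulation = in − out − consumed: V dC/dt = Q C_in − Q C − k V C.
dC/dt = (Q/V) C_in − (Q/V + k) C; effective rate a = Q/V + k = 0.024966 + 0.0368 = 0.061766 s⁻¹.
C_ss = Q C_in/(Q + kV) = 2.1382 g/L; C(t) = C_ss + (C₀ − C_ss) e^(−a t).
C(35.1) = 2.1382 + (-2.1382)·e^(−0.061766·35.1) = 2.1382 + (-2.1382)·0.11441 = 1.8936 g/L.

1.89 g/L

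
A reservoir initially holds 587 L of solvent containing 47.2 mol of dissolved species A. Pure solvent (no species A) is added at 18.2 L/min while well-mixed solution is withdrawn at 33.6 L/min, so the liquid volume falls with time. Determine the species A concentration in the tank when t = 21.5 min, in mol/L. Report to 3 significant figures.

0.0301 mol/L

Total volume: dV/dt = Q_in − Q_out = -15.400 L/min, so V(t) = 587 − 15.400 t and V(21.5) = 255.90 L.
Species balance (pure solvent in): dm/dt = −Q_out · m/V(t).
Separate: dm/m = −Q_out dt/V(t) ⇒ ln(m/m₀) = −(Q_out/(Q_in−Q_out)) ln(V/V₀).
m = m₀ (V₀/V)^(Q_out/(Q_in−Q_out)) = 47.2 × (587/255.90)^(-2.1818) = 7.7134 mol.
C = m/V = 7.7134/255.90 = 0.030142 mol/L.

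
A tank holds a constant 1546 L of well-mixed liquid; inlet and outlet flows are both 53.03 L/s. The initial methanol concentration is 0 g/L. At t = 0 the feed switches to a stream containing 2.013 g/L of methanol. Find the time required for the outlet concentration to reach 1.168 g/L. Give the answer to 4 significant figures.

25.31 s

Accumulation = in − out for the solute gives V dC/dt = Q(C_in − C), so τ = V/Q = 29.1533 s.
C(t) = C_in + (C₀ − C_in) e^(−t/τ). Set C = 1.168 and solve for t:
e^(−t/τ) = (C − C_in)/(C₀ − C_in) = (1.168 − 2.013)/(0 − 2.013) = 0.419771
t = −τ ln(…) = 29.1533 × 0.868045 = 25.3064 s.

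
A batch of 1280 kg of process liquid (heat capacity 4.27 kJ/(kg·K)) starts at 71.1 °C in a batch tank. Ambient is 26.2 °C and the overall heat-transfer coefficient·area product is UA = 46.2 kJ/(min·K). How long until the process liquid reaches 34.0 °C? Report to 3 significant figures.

Energy balance: M c_p dT/dt = −UA(T − T_amb).
τ = M c_p/UA = 118.30 min; T_ss = T_amb = 26.200 °C.
T(t) = T_ss + (T₀ − T_ss)e^(−t/τ); set T = 34.0:
t = −τ ln[(T − T_ss)/(T₀ − T_ss)] = −118.30 · ln(0.17372) = 207.07 min.

207 min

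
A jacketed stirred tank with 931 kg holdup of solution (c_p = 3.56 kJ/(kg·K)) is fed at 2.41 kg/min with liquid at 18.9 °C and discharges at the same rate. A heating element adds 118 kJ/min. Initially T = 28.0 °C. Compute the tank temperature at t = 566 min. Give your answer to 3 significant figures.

Heat balance on the well-mixed liquid: M c_p dT/dt = ṁ c_p (T_in − T) + 118.
τ = M/ṁ = 386.31 min; T_ss = T_in + Q̇/(ṁ c_p) = 18.9 + 118/(2.41·3.56) = 32.654 °C.
T approaches T_ss exponentially: T(t) = T_ss + (T₀ − T_ss) e^(−t/τ).
T(566) = 32.654 + (-4.6536)·e^(−566/386.31) = 32.654 + (-4.6536)·0.23104 = 31.578 °C.

31.6 °C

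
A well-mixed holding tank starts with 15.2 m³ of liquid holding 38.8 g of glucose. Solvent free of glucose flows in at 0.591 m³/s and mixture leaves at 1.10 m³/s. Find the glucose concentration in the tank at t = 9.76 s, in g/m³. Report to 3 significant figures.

Let m(t) be the amount of glucose. Volume: V(t) = V₀ + (Q_in − Q_out) t = 15.2 − 0.50900 t; V(9.76) = 10.232 m³.
No glucose enters, so dm/dt = −Q_out · (m/V).
dm/m = −Q_out dt/(V₀ − 0.50900 t); integrating gives ln(m/m₀) = −(Q_out/(Q_in−Q_out)) ln(V/V₀).
m = m₀ (V₀/V)^(Q_out/(Q_in−Q_out)) = 38.8 × (15.2/10.232)^(-2.1611) = 16.496 g.
C = m/V = 16.496/10.232 = 1.6122 g/m³.

1.61 g/m³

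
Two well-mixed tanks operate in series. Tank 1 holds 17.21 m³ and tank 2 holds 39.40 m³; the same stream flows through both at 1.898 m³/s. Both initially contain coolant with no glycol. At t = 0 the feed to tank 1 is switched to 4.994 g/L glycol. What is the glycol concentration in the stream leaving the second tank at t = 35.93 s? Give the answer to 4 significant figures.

Each tank obeys Vᵢ dCᵢ/dt = Q(Cᵢ₋₁ − Cᵢ), so τᵢ = Vᵢ/Q.
τ₁ = 17.21/1.898 = 9.06744 s; τ₂ = 39.40/1.898 = 20.7587 s.
Tank 1: C₁ = C_in(1 − e^(−t/τ₁)). Tank 2 (τ₁ ≠ τ₂): C₂ = C_in[1 − (τ₁ e^(−t/τ₁) − τ₂ e^(−t/τ₂))/(τ₁ − τ₂)].
At t = 35.93: e^(−t/τ₁) = 0.0190149, e^(−t/τ₂) = 0.177135.
C₂ = 4.994·[1 − (9.06744·0.0190149 − 20.7587·0.177135)/(-11.6913)] = 4.994·0.700230 = 3.49695 g/L.

3.497 g/L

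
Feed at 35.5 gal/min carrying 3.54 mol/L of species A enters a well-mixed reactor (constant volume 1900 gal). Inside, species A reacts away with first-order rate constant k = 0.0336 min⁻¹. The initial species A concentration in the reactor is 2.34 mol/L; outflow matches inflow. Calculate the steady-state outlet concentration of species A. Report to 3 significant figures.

Accumulation = in − out − consumed: V dC/dt = Q C_in − Q C − k V C.
Steady state (dC/dt = 0): C_ss = Q C_in/(Q + kV) = C_in/(1 + kV/Q).
C_ss = 35.5·3.54/(35.5 + 0.0336·1900) = 125.67/99.340 = 1.2650 mol/L.

1.27 mol/L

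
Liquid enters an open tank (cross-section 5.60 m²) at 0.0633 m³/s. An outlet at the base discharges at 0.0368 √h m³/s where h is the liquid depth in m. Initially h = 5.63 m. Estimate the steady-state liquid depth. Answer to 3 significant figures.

A dh/dt = Q_in − 0.0368 √h. Steady state requires inflow = outflow:
Q_in = 0.0368 √h_ss ⇒ √h_ss = 0.0633/0.0368 = 1.7201.
h_ss = 1.7201² = 2.9588 m. (Since h₀ = 5.63 m > h_ss, the level will fall toward this value.)

2.96 m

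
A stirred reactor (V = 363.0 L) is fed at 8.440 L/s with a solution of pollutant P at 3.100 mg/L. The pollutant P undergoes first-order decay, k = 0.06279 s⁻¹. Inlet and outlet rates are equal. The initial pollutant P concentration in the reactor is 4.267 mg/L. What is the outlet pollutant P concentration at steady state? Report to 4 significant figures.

V dC/dt = Q(C_in − C) − k V C.
Steady state (dC/dt = 0): C_ss = Q C_in/(Q + kV) = C_in/(1 + kV/Q).
C_ss = 8.440·3.100/(8.440 + 0.06279·363.0) = 26.1640/31.2328 = 0.837710 mg/L.

0.8377 mg/L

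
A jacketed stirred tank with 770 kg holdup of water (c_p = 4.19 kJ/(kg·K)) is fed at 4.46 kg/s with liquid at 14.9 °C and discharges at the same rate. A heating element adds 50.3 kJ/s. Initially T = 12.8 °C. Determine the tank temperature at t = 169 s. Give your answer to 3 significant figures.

Heat balance on the well-mixed liquid: M c_p dT/dt = ṁ c_p (T_in − T) + 50.3.
τ = M/ṁ = 172.65 s; T_ss = T_in + Q̇/(ṁ c_p) = 14.9 + 50.3/(4.46·4.19) = 17.592 °C.
Solution: T(t) = T_ss + (T₀ − T_ss) e^(−t/τ).
T(169) = 17.592 + (-4.7917)·e^(−169/172.65) = 17.592 + (-4.7917)·0.37573 = 15.791 °C.

15.8 °C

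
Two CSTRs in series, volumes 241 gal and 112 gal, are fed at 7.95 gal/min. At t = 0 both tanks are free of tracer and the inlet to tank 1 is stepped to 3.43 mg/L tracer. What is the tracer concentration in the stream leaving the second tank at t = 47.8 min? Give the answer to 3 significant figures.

2.21 mg/L

Time constants: τᵢ = Vᵢ/Q for each well-mixed tank.
τ₁ = 241/7.95 = 30.314 min; τ₂ = 112/7.95 = 14.088 min.
Solving the cascade with C₁(0)=C₂(0)=0 gives C₂(t) = C_in[1 − (τ₁ e^(−t/τ₁) − τ₂ e^(−t/τ₂))/(τ₁ − τ₂)].
At t = 47.8: e^(−t/τ₁) = 0.20663, e^(−t/τ₂) = 0.033610.
C₂ = 3.43·[1 − (30.314·0.20663 − 14.088·0.033610)/(16.226)] = 3.43·0.64314 = 2.2060 mg/L.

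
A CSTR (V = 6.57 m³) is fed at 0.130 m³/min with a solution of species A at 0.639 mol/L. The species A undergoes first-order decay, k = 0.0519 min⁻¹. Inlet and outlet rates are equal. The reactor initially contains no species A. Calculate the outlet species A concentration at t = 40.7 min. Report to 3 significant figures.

Species balance: V dC/dt = Q C_in − Q C − k V C.
dC/dt = (Q/V) C_in − (Q/V + k) C; effective rate a = Q/V + k = 0.019787 + 0.0519 = 0.071687 min⁻¹.
C_ss = Q C_in/(Q + kV) = 0.17638 mol/L; C(t) = C_ss + (C₀ − C_ss) e^(−a t).
C(40.7) = 0.17638 + (-0.17638)·e^(−0.071687·40.7) = 0.17638 + (-0.17638)·0.054060 = 0.16684 mol/L.

0.167 mol/L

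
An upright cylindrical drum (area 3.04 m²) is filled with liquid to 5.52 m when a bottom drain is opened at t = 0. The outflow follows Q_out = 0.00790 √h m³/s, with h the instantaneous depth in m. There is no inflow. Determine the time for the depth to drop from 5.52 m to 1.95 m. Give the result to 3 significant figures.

733 s

Volume balance on the tank: A dh/dt = −0.00790 √h.
∫ h^(−1/2) dh = −(0.00790/A) ∫ dt, giving 2√h = 2√h₀ − (0.00790/A) t.
t = 2A(√h₀ − √h)/0.00790 = 2·3.04·(√5.52 − √1.95)/0.00790
  = 6.0800 × (2.3495 − 1.3964) / 0.00790 = 733.48 s.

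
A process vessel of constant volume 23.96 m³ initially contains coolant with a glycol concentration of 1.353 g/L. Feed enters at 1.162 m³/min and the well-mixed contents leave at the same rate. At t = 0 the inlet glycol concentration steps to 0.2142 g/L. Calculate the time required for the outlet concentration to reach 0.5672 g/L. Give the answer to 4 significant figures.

Species balance on the tank: V dC/dt = Q(C_in − C), so τ = V/Q = 20.6196 min.
C(t) = C_in + (C₀ − C_in) e^(−t/τ). Set C = 0.5672 and solve for t:
e^(−t/τ) = (C − C_in)/(C₀ − C_in) = (0.5672 − 0.2142)/(1.353 − 0.2142) = 0.309975
t = −τ ln(…) = 20.6196 × 1.17126 = 24.1510 min.

24.15 min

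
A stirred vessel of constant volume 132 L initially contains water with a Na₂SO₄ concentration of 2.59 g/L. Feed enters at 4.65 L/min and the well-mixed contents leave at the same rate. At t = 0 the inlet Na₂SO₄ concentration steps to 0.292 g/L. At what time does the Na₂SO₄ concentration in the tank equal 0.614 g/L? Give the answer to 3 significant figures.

55.8 min

Species balance: V dC/dt = Q(C_in − C) ⇒ τ = V/Q = 28.387 min.
C(t) = C_in + (C₀ − C_in) e^(−t/τ). Set C = 0.614 and solve for t:
e^(−t/τ) = (C − C_in)/(C₀ − C_in) = (0.614 − 0.292)/(2.59 − 0.292) = 0.14012
t = −τ ln(…) = 28.387 × 1.9652 = 55.788 min.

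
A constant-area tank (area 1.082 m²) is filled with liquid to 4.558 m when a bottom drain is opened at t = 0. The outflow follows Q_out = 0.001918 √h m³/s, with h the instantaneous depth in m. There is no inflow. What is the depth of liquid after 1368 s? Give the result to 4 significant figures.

Accumulation of liquid (constant cross-section A): A dh/dt = −0.001918 √h.
This is separable: 2 d(√h)/dt = −0.001918/A, so √h = √h₀ − (0.001918/(2A)) t.
√h = √4.558 − 0.001918·1368/(2·1.082) = 2.13495 − 1.21249 = 0.922459.
h = 0.922459² = 0.850931 m.

0.8509 m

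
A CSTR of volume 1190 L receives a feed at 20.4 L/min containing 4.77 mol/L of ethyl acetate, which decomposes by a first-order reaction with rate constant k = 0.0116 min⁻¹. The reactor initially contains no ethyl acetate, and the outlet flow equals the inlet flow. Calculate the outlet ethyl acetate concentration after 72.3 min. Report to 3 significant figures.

Species balance: V dC/dt = Q C_in − Q C − k V C.
This is linear with rate a = Q/V + k = 0.028743 min⁻¹.
C_ss = Q C_in/(Q + kV) = 2.8449 mol/L; C(t) = C_ss + (C₀ − C_ss) e^(−a t).
C(72.3) = 2.8449 + (-2.8449)·e^(−0.028743·72.3) = 2.8449 + (-2.8449)·0.12517 = 2.4888 mol/L.

2.49 mol/L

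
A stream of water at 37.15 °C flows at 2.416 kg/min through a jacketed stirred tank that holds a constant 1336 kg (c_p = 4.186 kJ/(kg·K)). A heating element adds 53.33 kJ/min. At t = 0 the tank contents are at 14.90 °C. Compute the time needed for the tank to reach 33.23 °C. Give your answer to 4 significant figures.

M c_p dT/dt = ṁ c_p (T_in − T) + Q̇.
τ = M/ṁ = 552.980 min; T_ss = T_in + Q̇/(ṁ c_p) = 42.4232 °C.
T(t) = T_ss + (T₀ − T_ss) e^(−t/τ). Set T = 33.23:
e^(−t/τ) = (33.23 − 42.4232)/(14.90 − 42.4232) = 0.334017
t = −552.980 · ln(0.334017) = 606.378 min.

606.4 min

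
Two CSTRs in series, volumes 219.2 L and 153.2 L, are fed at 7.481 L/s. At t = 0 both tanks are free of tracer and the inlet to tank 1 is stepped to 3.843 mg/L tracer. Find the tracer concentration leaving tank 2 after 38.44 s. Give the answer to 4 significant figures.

1.771 mg/L

Each tank obeys Vᵢ dCᵢ/dt = Q(Cᵢ₋₁ − Cᵢ), so τᵢ = Vᵢ/Q.
τ₁ = 219.2/7.481 = 29.3009 s; τ₂ = 153.2/7.481 = 20.4785 s.
Solving the cascade with C₁(0)=C₂(0)=0 gives C₂(t) = C_in[1 − (τ₁ e^(−t/τ₁) − τ₂ e^(−t/τ₂))/(τ₁ − τ₂)].
At t = 38.44: e^(−t/τ₁) = 0.269306, e^(−t/τ₂) = 0.153035.
C₂ = 3.843·[1 − (29.3009·0.269306 − 20.4785·0.153035)/(8.82235)] = 3.843·0.460804 = 1.77087 mg/L.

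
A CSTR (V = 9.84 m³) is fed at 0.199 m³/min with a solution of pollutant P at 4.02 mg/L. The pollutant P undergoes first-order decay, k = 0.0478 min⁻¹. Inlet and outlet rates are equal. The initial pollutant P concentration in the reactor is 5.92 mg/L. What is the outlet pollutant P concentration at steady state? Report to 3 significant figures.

1.20 mg/L

Species balance: V dC/dt = Q C_in − Q C − k V C.
At steady state: 0 = Q C_in − (Q + kV) C_ss, so C_ss = Q C_in/(Q + kV).
C_ss = 0.199·4.02/(0.199 + 0.0478·9.84) = 0.79998/0.66935 = 1.1952 mg/L.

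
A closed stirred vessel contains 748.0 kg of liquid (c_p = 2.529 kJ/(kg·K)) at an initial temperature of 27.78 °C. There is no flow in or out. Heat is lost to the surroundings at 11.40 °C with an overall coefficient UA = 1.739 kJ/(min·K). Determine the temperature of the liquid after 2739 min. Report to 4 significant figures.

Lumped-capacitance energy balance: M c_p dT/dt = UA(T_amb − T).
dT/dt = (T_ss − T)/τ with T_ss = T_amb = 11.4000 °C, τ = M c_p/UA = 748.0·2.529/1.739 = 1087.80 min.
T approaches T_ss exponentially: T(t) = T_ss + (T₀ − T_ss) e^(−t/τ).
T(2739) = 11.4000 + (16.3800)·0.0806275 = 12.7207 °C.

12.72 °C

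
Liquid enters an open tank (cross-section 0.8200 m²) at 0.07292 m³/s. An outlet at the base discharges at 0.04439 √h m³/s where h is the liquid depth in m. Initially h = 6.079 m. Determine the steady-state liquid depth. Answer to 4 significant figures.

Volume balance on the tank: A dh/dt = Q_in − 0.04439 √h. At steady state dh/dt = 0:
Q_in = 0.04439 √h_ss ⇒ √h_ss = 0.07292/0.04439 = 1.64271.
h_ss = 1.64271² = 2.69850 m. (Since h₀ = 6.079 m > h_ss, the level will fall toward this value.)

2.699 m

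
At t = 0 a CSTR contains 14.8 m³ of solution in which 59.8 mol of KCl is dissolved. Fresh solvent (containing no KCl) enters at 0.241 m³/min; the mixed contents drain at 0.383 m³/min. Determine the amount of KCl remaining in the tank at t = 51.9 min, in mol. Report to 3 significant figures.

Let m(t) be the amount of KCl. Volume: V(t) = V₀ + (Q_in − Q_out) t = 14.8 − 0.14200 t; V(51.9) = 7.4302 m³.
No KCl enters, so dm/dt = −Q_out · (m/V).
Separate: dm/m = −Q_out dt/V(t) ⇒ ln(m/m₀) = −(Q_out/(Q_in−Q_out)) ln(V/V₀).
m = m₀ (V₀/V)^(Q_out/(Q_in−Q_out)) = 59.8 × (14.8/7.4302)^(-2.6972) = 9.3226 mol.

9.32 mol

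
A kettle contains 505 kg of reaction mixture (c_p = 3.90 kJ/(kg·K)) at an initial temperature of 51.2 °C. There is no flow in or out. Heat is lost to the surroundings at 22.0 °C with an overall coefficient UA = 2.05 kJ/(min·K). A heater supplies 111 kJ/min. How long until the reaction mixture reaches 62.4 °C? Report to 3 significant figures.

573 min

Unsteady energy balance on the tank contents: M c_p dT/dt = −UA(T − T_amb) + Q̇.
τ = M c_p/UA = 960.73 min; T_ss = T_amb + Q̇/UA = 22.0 + 111/2.05 = 76.146 °C.
T(t) = T_ss + (T₀ − T_ss)e^(−t/τ); set T = 62.4:
t = −τ ln[(T − T_ss)/(T₀ − T_ss)] = −960.73 · ln(0.55104) = 572.55 min.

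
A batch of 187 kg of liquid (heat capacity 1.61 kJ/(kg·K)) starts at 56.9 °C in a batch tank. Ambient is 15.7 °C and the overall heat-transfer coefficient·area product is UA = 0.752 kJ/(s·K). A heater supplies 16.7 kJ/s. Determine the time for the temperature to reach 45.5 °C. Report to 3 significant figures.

367 s

First-law balance (no shaft work): M c_p dT/dt = −UA(T − T_amb) + Q̇.
τ = M c_p/UA = 400.36 s; T_ss = T_amb + Q̇/UA = 15.7 + 16.7/0.752 = 37.907 °C.
T(t) = T_ss + (T₀ − T_ss)e^(−t/τ); set T = 45.5:
t = −τ ln[(T − T_ss)/(T₀ − T_ss)] = −400.36 · ln(0.39976) = 367.08 s.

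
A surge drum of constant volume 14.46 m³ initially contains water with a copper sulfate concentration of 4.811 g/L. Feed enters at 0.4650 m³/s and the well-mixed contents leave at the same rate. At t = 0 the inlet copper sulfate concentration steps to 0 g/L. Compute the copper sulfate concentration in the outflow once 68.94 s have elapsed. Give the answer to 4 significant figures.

0.5241 g/L

Mass balance on the solute (V constant): V dC/dt = Q(C_in − C).
So dC/dt = (C_in − C)/τ with τ = V/Q = 14.46/0.4650 = 31.0968 s.
C approaches C_in exponentially: C(t) = C_in + (C₀ − C_in) e^(−t/τ).
C(68.94) = 0 + (4.811 − 0)·e^(−68.94/31.0968) = 0 + (4.81100)·0.108941 = 0.524114 g/L.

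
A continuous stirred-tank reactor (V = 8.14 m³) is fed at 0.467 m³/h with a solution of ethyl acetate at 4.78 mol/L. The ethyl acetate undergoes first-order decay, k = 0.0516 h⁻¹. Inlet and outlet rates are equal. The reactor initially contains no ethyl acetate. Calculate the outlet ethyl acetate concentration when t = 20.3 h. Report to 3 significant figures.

2.24 mol/L

Accumulation = in − out − consumed: V dC/dt = Q C_in − Q C − k V C.
This is linear with rate a = Q/V + k = 0.10897 h⁻¹.
C_ss = Q C_in/(Q + kV) = 2.5166 mol/L; C(t) = C_ss + (C₀ − C_ss) e^(−a t).
C(20.3) = 2.5166 + (-2.5166)·e^(−0.10897·20.3) = 2.5166 + (-2.5166)·0.10947 = 2.2411 mol/L.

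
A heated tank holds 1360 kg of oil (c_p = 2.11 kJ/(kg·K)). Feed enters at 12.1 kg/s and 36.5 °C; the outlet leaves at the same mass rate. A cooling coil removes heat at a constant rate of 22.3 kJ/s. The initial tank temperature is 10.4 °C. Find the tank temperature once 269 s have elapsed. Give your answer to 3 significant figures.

33.3 °C

M c_p dT/dt = ṁ c_p (T_in − T) − Q̇.
τ = M/ṁ = 112.40 s; T_ss = T_in − Q̇/(ṁ c_p) = 36.5 − 22.3/(12.1·2.11) = 35.627 °C.
This is linear first-order; T(t) = T_ss + (T₀ − T_ss) e^(−t/τ).
T(269) = 35.627 + (-25.227)·e^(−269/112.40) = 35.627 + (-25.227)·0.091327 = 33.323 °C.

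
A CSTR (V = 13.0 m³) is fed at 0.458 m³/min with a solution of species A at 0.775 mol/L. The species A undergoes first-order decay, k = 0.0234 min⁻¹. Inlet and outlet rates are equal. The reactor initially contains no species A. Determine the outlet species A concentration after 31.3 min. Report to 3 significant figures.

0.391 mol/L

Species balance: V dC/dt = Q C_in − Q C − k V C.
This is linear with rate a = Q/V + k = 0.058631 min⁻¹.
C_ss = Q C_in/(Q + kV) = 0.46569 mol/L; C(t) = C_ss + (C₀ − C_ss) e^(−a t).
C(31.3) = 0.46569 + (-0.46569)·e^(−0.058631·31.3) = 0.46569 + (-0.46569)·0.15959 = 0.39137 mol/L.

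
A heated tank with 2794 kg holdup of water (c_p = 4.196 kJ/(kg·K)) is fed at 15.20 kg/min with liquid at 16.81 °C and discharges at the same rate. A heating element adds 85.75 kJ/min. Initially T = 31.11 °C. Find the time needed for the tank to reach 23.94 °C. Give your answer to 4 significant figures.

M c_p dT/dt = ṁ c_p (T_in − T) + Q̇.
τ = M/ṁ = 183.816 min; T_ss = T_in + Q̇/(ṁ c_p) = 18.1545 °C.
T(t) = T_ss + (T₀ − T_ss) e^(−t/τ). Set T = 23.94:
e^(−t/τ) = (23.94 − 18.1545)/(31.11 − 18.1545) = 0.446568
t = −183.816 · ln(0.446568) = 148.186 min.

148.2 min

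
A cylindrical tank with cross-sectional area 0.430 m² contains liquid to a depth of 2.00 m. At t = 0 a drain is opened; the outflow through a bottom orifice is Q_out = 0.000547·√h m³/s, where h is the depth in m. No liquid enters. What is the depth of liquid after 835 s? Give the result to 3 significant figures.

0.780 m

A dh/dt = −Q_out = −0.000547 √h.
This is separable: 2 d(√h)/dt = −0.000547/A, so √h = √h₀ − (0.000547/(2A)) t.
√h = √2.00 − 0.000547·835/(2·0.430) = 1.4142 − 0.53110 = 0.88311.
h = 0.88311² = 0.77989 m.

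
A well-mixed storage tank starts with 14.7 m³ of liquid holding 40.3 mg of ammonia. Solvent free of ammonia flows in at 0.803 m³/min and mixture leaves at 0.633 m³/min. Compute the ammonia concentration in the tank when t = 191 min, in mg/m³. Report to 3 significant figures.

Total volume: dV/dt = Q_in − Q_out = 0.17000 m³/min, so V(t) = 14.7 + 0.17000 t and V(191) = 47.170 m³.
No ammonia enters, so dm/dt = −Q_out · (m/V).
Separate: dm/m = −Q_out dt/V(t) ⇒ ln(m/m₀) = −(Q_out/(Q_in−Q_out)) ln(V/V₀).
m = m₀ (V₀/V)^(Q_out/(Q_in−Q_out)) = 40.3 × (14.7/47.170)^(3.7235) = 0.52469 mg.
C = m/V = 0.52469/47.170 = 0.011123 mg/m³.

0.0111 mg/m³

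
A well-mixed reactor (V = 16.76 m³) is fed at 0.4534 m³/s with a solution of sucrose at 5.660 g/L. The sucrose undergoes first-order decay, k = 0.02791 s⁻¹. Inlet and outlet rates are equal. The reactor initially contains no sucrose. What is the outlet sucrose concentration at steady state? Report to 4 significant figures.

V dC/dt = Q(C_in − C) − k V C.
Steady state (dC/dt = 0): C_ss = Q C_in/(Q + kV) = C_in/(1 + kV/Q).
C_ss = 0.4534·5.660/(0.4534 + 0.02791·16.76) = 2.56624/0.921172 = 2.78585 g/L.

2.786 g/L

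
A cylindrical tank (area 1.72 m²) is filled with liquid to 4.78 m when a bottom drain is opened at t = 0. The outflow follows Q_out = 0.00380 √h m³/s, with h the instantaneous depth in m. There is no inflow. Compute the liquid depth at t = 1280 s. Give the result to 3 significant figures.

A dh/dt = −Q_out = −0.00380 √h.
This is separable: 2 d(√h)/dt = −0.00380/A, so √h = √h₀ − (0.00380/(2A)) t.
√h = √4.78 − 0.00380·1280/(2·1.72) = 2.1863 − 1.4140 = 0.77237.
h = 0.77237² = 0.59655 m.

0.597 m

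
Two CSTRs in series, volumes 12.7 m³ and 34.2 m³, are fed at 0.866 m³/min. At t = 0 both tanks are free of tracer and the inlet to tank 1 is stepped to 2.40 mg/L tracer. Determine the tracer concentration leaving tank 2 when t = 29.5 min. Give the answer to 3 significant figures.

Species balance on tank i: dCᵢ/dt = (Cᵢ₋₁ − Cᵢ)/τᵢ with τᵢ = Vᵢ/Q.
τ₁ = 12.7/0.866 = 14.665 min; τ₂ = 34.2/0.866 = 39.492 min.
Tank 1: C₁ = C_in(1 − e^(−t/τ₁)). Tank 2 (τ₁ ≠ τ₂): C₂ = C_in[1 − (τ₁ e^(−t/τ₁) − τ₂ e^(−t/τ₂))/(τ₁ − τ₂)].
At t = 29.5: e^(−t/τ₁) = 0.13378, e^(−t/τ₂) = 0.47379.
C₂ = 2.40·[1 − (14.665·0.13378 − 39.492·0.47379)/(-24.827)] = 2.40·0.32536 = 0.78087 mg/L.

0.781 mg/L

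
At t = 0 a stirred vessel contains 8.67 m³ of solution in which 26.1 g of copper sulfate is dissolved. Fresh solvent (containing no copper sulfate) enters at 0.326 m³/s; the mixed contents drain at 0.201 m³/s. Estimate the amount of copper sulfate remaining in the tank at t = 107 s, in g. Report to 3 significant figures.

Let m(t) be the amount of copper sulfate. Volume: V(t) = V₀ + (Q_in − Q_out) t = 8.67 + 0.12500 t; V(107) = 22.045 m³.
Solute balance: dm/dt = 0 − Q_out C = −Q_out m/V(t).
dm/m = −Q_out dt/(V₀ + 0.12500 t); integrating gives ln(m/m₀) = −(Q_out/(Q_in−Q_out)) ln(V/V₀).
m = m₀ (V₀/V)^(Q_out/(Q_in−Q_out)) = 26.1 × (8.67/22.045)^(1.6080) = 5.8201 g.

5.82 g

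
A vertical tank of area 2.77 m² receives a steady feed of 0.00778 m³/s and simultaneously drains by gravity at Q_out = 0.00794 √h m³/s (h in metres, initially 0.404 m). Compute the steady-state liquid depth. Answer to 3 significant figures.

Level balance: A dh/dt = 0.00778 − 0.00794 √h. Setting dh/dt = 0:
Q_in = 0.00794 √h_ss ⇒ √h_ss = 0.00778/0.00794 = 0.97985.
h_ss = 0.97985² = 0.96010 m. (Since h₀ = 0.404 m < h_ss, the level will rise toward this value.)

0.960 m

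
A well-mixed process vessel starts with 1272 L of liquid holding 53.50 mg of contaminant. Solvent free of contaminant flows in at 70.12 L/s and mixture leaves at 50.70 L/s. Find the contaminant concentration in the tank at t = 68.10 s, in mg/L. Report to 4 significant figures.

Let m(t) be the amount of contaminant. Volume: V(t) = V₀ + (Q_in − Q_out) t = 1272 + 19.4200 t; V(68.10) = 2594.50 L.
Species balance (pure solvent in): dm/dt = −Q_out · m/V(t).
dm/m = −Q_out dt/(V₀ + 19.4200 t); integrating gives ln(m/m₀) = −(Q_out/(Q_in−Q_out)) ln(V/V₀).
m = m₀ (V₀/V)^(Q_out/(Q_in−Q_out)) = 53.50 × (1272/2594.50)^(2.61071) = 8.32078 mg.
C = m/V = 8.32078/2594.50 = 0.00320708 mg/L.

0.003207 mg/L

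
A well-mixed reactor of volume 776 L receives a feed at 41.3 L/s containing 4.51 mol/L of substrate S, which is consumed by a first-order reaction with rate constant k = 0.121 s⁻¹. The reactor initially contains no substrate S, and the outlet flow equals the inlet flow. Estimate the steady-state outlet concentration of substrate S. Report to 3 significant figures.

Species balance: V dC/dt = Q C_in − Q C − k V C.
At steady state: 0 = Q C_in − (Q + kV) C_ss, so C_ss = Q C_in/(Q + kV).
C_ss = 41.3·4.51/(41.3 + 0.121·776) = 186.26/135.20 = 1.3777 mol/L.

1.38 mol/L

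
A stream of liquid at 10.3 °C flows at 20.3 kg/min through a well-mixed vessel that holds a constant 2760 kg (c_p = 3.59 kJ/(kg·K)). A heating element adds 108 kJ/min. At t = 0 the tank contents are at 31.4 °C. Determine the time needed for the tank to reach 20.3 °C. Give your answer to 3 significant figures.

M c_p dT/dt = ṁ c_p (T_in − T) + Q̇.
τ = M/ṁ = 135.96 min; T_ss = T_in + Q̇/(ṁ c_p) = 11.782 °C.
T(t) = T_ss + (T₀ − T_ss) e^(−t/τ). Set T = 20.3:
e^(−t/τ) = (20.3 − 11.782)/(31.4 − 11.782) = 0.43419
t = −135.96 · ln(0.43419) = 113.43 min.

113 min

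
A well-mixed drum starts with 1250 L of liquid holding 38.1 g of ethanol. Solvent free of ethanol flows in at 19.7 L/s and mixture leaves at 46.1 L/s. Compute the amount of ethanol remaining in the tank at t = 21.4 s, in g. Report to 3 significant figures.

Total volume: dV/dt = Q_in − Q_out = -26.400 L/s, so V(t) = 1250 − 26.400 t and V(21.4) = 685.04 L.
Solute balance: dm/dt = 0 − Q_out C = −Q_out m/V(t).
dm/m = −Q_out dt/(V₀ − 26.400 t); integrating gives ln(m/m₀) = −(Q_out/(Q_in−Q_out)) ln(V/V₀).
m = m₀ (V₀/V)^(Q_out/(Q_in−Q_out)) = 38.1 × (1250/685.04)^(-1.7462) = 13.330 g.

13.3 g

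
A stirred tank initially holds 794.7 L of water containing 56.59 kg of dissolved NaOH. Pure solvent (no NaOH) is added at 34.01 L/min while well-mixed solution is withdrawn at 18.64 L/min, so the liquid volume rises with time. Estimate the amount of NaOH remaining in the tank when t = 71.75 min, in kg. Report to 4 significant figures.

19.69 kg

Total volume: dV/dt = Q_in − Q_out = 15.3700 L/min, so V(t) = 794.7 + 15.3700 t and V(71.75) = 1897.50 L.
Solute balance: dm/dt = 0 − Q_out C = −Q_out m/V(t).
dm/m = −Q_out dt/(V₀ + 15.3700 t); integrating gives ln(m/m₀) = −(Q_out/(Q_in−Q_out)) ln(V/V₀).
m = m₀ (V₀/V)^(Q_out/(Q_in−Q_out)) = 56.59 × (794.7/1897.50)^(1.21275) = 19.6946 kg.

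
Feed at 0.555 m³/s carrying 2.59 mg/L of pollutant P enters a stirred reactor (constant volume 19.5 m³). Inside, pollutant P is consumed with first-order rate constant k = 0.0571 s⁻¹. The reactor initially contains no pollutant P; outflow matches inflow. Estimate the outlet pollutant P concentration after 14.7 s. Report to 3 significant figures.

0.617 mg/L

V dC/dt = Q(C_in − C) − k V C.
This is linear with rate a = Q/V + k = 0.085562 s⁻¹.
C_ss = Q C_in/(Q + kV) = 0.86155 mg/L; C(t) = C_ss + (C₀ − C_ss) e^(−a t).
C(14.7) = 0.86155 + (-0.86155)·e^(−0.085562·14.7) = 0.86155 + (-0.86155)·0.28429 = 0.61662 mg/L.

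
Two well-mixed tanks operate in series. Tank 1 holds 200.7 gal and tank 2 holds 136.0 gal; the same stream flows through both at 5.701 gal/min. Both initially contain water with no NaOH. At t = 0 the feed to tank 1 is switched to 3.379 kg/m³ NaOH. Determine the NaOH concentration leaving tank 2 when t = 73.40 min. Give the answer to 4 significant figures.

2.403 kg/m³

Time constants: τᵢ = Vᵢ/Q for each well-mixed tank.
τ₁ = 200.7/5.701 = 35.2044 min; τ₂ = 136.0/5.701 = 23.8555 min.
Tank 1: C₁ = C_in(1 − e^(−t/τ₁)). Tank 2 (τ₁ ≠ τ₂): C₂ = C_in[1 − (τ₁ e^(−t/τ₁) − τ₂ e^(−t/τ₂))/(τ₁ − τ₂)].
At t = 73.40: e^(−t/τ₁) = 0.124311, e^(−t/τ₂) = 0.0461036.
C₂ = 3.379·[1 − (35.2044·0.124311 − 23.8555·0.0461036)/(11.3489)] = 3.379·0.711297 = 2.40347 kg/m³.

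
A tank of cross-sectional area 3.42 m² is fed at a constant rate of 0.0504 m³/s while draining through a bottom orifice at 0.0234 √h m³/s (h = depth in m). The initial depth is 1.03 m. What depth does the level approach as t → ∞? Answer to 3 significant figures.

4.64 m

Level balance: A dh/dt = 0.0504 − 0.0234 √h. Setting dh/dt = 0:
Q_in = 0.0234 √h_ss ⇒ √h_ss = 0.0504/0.0234 = 2.1538.
h_ss = 2.1538² = 4.6391 m. (Since h₀ = 1.03 m < h_ss, the level will rise toward this value.)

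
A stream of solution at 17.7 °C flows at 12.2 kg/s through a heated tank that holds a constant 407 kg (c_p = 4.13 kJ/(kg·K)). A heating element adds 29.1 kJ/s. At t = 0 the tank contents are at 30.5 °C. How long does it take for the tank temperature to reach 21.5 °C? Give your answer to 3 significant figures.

44.5 s

Unsteady energy balance on the tank contents: M c_p dT/dt = ṁ c_p (T_in − T) + 29.1.
τ = M/ṁ = 33.361 s; T_ss = T_in + Q̇/(ṁ c_p) = 18.278 °C.
T(t) = T_ss + (T₀ − T_ss) e^(−t/τ). Set T = 21.5:
e^(−t/τ) = (21.5 − 18.278)/(30.5 − 18.278) = 0.26365
t = −33.361 · ln(0.26365) = 44.474 s.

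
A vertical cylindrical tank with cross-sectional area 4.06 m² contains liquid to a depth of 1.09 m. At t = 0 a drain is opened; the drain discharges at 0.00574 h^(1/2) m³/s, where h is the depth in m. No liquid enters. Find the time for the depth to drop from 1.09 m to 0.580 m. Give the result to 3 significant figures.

Accumulation of liquid (constant cross-section A): A dh/dt = −0.00574 √h.
This is separable: 2 d(√h)/dt = −0.00574/A, so √h = √h₀ − (0.00574/(2A)) t.
t = 2A(√h₀ − √h)/0.00574 = 2·4.06·(√1.09 − √0.580)/0.00574
  = 8.1200 × (1.0440 − 0.76158) / 0.00574 = 399.57 s.

400 s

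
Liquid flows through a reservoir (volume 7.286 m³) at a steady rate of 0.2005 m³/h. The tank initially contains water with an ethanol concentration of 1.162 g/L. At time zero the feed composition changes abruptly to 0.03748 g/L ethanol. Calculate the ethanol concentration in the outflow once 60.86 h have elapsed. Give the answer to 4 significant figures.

0.2482 g/L

Accumulation = in − out for the solute gives V dC/dt = Q(C_in − C).
Rewrite as dC/dt + C/τ = C_in/τ, τ = V/Q = 36.3392 h.
Solution: C(t) = C_in + (C₀ − C_in) e^(−t/τ).
C(60.86) = 0.03748 + (1.162 − 0.03748)·e^(−60.86/36.3392) = 0.03748 + (1.12452)·0.187350 = 0.248159 g/L.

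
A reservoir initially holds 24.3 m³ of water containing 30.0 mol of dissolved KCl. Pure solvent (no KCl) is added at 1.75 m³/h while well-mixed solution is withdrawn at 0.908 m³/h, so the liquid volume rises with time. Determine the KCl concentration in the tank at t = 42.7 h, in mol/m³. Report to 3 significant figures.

0.187 mol/m³

Total volume: dV/dt = Q_in − Q_out = 0.84200 m³/h, so V(t) = 24.3 + 0.84200 t and V(42.7) = 60.253 m³.
Species balance (pure solvent in): dm/dt = −Q_out · m/V(t).
Separate: dm/m = −Q_out dt/V(t) ⇒ ln(m/m₀) = −(Q_out/(Q_in−Q_out)) ln(V/V₀).
m = m₀ (V₀/V)^(Q_out/(Q_in−Q_out)) = 30.0 × (24.3/60.253)^(1.0784) = 11.268 mol.
C = m/V = 11.268/60.253 = 0.18700 mol/m³.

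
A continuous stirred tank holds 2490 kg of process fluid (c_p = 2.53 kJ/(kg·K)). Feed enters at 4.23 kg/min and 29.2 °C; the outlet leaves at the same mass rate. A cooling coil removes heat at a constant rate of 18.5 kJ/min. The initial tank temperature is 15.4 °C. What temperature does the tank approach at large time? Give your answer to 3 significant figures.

27.5 °C

M c_p dT/dt = ṁ c_p (T_in − T) − Q̇.
At steady state dT/dt = 0 ⇒ T_ss = T_in − Q̇/(ṁ c_p) = 29.2 − 18.5/(4.23·2.53) = 27.471 °C.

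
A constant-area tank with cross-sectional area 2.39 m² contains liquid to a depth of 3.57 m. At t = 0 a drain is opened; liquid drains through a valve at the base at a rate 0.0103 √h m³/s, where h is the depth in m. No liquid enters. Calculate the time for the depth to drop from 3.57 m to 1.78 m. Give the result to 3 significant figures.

A dh/dt = −Q_out = −0.0103 √h.
Separate and integrate: 2(√h − √h₀) = −(0.0103/A) t.
t = 2A(√h₀ − √h)/0.0103 = 2·2.39·(√3.57 − √1.78)/0.0103
  = 4.7800 × (1.8894 − 1.3342) / 0.0103 = 257.69 s.

258 s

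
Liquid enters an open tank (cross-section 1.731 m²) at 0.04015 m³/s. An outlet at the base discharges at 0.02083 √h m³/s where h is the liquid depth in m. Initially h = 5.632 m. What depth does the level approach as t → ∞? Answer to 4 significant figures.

3.715 m

Level balance: A dh/dt = 0.04015 − 0.02083 √h. Setting dh/dt = 0:
Q_in = 0.02083 √h_ss ⇒ √h_ss = 0.04015/0.02083 = 1.92751.
h_ss = 1.92751² = 3.71529 m. (Since h₀ = 5.632 m > h_ss, the level will fall toward this value.)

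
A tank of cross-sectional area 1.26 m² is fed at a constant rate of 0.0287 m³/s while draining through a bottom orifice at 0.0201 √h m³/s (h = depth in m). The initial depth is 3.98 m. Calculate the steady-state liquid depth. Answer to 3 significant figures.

2.04 m

Volume balance on the tank: A dh/dt = Q_in − 0.0201 √h. At steady state dh/dt = 0:
Q_in = 0.0201 √h_ss ⇒ √h_ss = 0.0287/0.0201 = 1.4279.
h_ss = 1.4279² = 2.0388 m. (Since h₀ = 3.98 m > h_ss, the level will fall toward this value.)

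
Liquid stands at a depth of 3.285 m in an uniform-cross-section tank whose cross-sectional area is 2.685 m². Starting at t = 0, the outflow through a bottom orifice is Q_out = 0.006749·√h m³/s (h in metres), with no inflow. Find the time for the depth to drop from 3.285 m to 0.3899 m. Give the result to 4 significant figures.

A dh/dt = −Q_out = −0.006749 √h.
This is separable: 2 d(√h)/dt = −0.006749/A, so √h = √h₀ − (0.006749/(2A)) t.
t = 2A(√h₀ − √h)/0.006749 = 2·2.685·(√3.285 − √0.3899)/0.006749
  = 5.37000 × (1.81246 − 0.624420) / 0.006749 = 945.290 s.

945.3 s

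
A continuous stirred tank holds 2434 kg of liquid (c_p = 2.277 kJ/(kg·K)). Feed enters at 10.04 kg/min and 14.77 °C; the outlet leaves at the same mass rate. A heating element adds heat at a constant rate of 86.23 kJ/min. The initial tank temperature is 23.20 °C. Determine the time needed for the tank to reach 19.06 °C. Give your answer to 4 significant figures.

532.4 min

Heat balance on the well-mixed liquid: M c_p dT/dt = ṁ c_p (T_in − T) + 86.23.
τ = M/ṁ = 242.430 min; T_ss = T_in + Q̇/(ṁ c_p) = 18.5419 °C.
T(t) = T_ss + (T₀ − T_ss) e^(−t/τ). Set T = 19.06:
e^(−t/τ) = (19.06 − 18.5419)/(23.20 − 18.5419) = 0.111223
t = −242.430 · ln(0.111223) = 532.429 min.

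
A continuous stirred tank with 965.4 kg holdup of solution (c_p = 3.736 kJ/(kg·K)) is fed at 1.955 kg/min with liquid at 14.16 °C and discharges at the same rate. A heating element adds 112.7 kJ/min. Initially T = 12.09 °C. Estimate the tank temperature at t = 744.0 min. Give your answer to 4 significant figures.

25.71 °C

Energy balance: M c_p dT/dt = ṁ c_p (T_in − T) + 112.7.
τ = M/ṁ = 493.811 min; T_ss = T_in + Q̇/(ṁ c_p) = 14.16 + 112.7/(1.955·3.736) = 29.5902 °C.
Solution: T(t) = T_ss + (T₀ − T_ss) e^(−t/τ).
T(744.0) = 29.5902 + (-17.5002)·e^(−744.0/493.811) = 29.5902 + (-17.5002)·0.221651 = 25.7112 °C.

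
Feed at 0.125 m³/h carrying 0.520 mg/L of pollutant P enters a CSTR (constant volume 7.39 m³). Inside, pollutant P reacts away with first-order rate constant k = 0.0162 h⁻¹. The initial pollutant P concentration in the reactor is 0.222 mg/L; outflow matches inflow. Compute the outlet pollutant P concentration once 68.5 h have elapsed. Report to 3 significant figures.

0.261 mg/L

Accumulation = in − out − consumed: V dC/dt = Q C_in − Q C − k V C.
dC/dt = (Q/V) C_in − (Q/V + k) C; effective rate a = Q/V + k = 0.016915 + 0.0162 = 0.033115 h⁻¹.
C_ss = Q C_in/(Q + kV) = 0.26561 mg/L; C(t) = C_ss + (C₀ − C_ss) e^(−a t).
C(68.5) = 0.26561 + (-0.043612)·e^(−0.033115·68.5) = 0.26561 + (-0.043612)·0.10348 = 0.26110 mg/L.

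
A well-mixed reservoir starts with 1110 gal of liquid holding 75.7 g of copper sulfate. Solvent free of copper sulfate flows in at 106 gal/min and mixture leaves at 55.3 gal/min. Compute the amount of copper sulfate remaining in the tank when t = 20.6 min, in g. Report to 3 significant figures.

36.7 g

Let m(t) be the amount of copper sulfate. Volume: V(t) = V₀ + (Q_in − Q_out) t = 1110 + 50.700 t; V(20.6) = 2154.4 gal.
Species balance (pure solvent in): dm/dt = −Q_out · m/V(t).
Separate: dm/m = −Q_out dt/V(t) ⇒ ln(m/m₀) = −(Q_out/(Q_in−Q_out)) ln(V/V₀).
m = m₀ (V₀/V)^(Q_out/(Q_in−Q_out)) = 75.7 × (1110/2154.4)^(1.0907) = 36.725 g.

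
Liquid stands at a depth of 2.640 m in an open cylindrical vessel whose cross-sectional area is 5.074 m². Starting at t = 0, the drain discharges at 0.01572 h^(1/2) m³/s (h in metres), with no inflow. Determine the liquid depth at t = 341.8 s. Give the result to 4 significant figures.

A dh/dt = −Q_out = −0.01572 √h.
∫ h^(−1/2) dh = −(0.01572/A) ∫ dt, giving 2√h = 2√h₀ − (0.01572/A) t.
√h = √2.640 − 0.01572·341.8/(2·5.074) = 1.62481 − 0.529473 = 1.09533.
h = 1.09533² = 1.19976 m.

1.200 m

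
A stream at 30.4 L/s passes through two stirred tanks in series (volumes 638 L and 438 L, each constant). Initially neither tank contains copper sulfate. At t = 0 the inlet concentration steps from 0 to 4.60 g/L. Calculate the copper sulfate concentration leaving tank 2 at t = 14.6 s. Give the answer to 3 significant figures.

Time constants: τᵢ = Vᵢ/Q for each well-mixed tank.
τ₁ = 638/30.4 = 20.987 s; τ₂ = 438/30.4 = 14.408 s.
Solving the cascade with C₁(0)=C₂(0)=0 gives C₂(t) = C_in[1 − (τ₁ e^(−t/τ₁) − τ₂ e^(−t/τ₂))/(τ₁ − τ₂)].
At t = 14.6: e^(−t/τ₁) = 0.49874, e^(−t/τ₂) = 0.36301.
C₂ = 4.60·[1 − (20.987·0.49874 − 14.408·0.36301)/(6.5789)] = 4.60·0.20401 = 0.93845 g/L.

0.938 g/L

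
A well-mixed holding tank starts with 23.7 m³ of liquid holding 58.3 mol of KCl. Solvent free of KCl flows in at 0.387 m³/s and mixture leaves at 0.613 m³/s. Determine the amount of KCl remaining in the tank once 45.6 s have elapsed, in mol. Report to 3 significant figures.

Total volume: dV/dt = Q_in − Q_out = -0.22600 m³/s, so V(t) = 23.7 − 0.22600 t and V(45.6) = 13.394 m³.
Species balance (pure solvent in): dm/dt = −Q_out · m/V(t).
Separate: dm/m = −Q_out dt/V(t) ⇒ ln(m/m₀) = −(Q_out/(Q_in−Q_out)) ln(V/V₀).
m = m₀ (V₀/V)^(Q_out/(Q_in−Q_out)) = 58.3 × (23.7/13.394)^(-2.7124) = 12.401 mol.

12.4 mol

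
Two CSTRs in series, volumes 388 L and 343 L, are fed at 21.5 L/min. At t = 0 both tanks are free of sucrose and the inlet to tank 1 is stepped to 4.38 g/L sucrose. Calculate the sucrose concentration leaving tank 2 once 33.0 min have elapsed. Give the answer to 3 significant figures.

Time constants: τᵢ = Vᵢ/Q for each well-mixed tank.
τ₁ = 388/21.5 = 18.047 min; τ₂ = 343/21.5 = 15.953 min.
Solving the cascade with C₁(0)=C₂(0)=0 gives C₂(t) = C_in[1 − (τ₁ e^(−t/τ₁) − τ₂ e^(−t/τ₂))/(τ₁ − τ₂)].
At t = 33.0: e^(−t/τ₁) = 0.16064, e^(−t/τ₂) = 0.12637.
C₂ = 4.38·[1 − (18.047·0.16064 − 15.953·0.12637)/(2.0930)] = 4.38·0.57820 = 2.5325 g/L.

2.53 g/L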